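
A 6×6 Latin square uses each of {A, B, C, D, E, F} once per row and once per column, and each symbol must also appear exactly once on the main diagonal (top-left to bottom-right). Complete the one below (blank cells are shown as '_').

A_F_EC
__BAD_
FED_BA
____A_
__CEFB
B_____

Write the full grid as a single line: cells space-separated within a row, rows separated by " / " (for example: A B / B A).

A B F D E C / E C B A D F / F E D C B A / C F E B A D / D A C E F B / B D A F C E

At row 2, column 2: row 2 has {A,B,D}; column 2 has {E}; the diagonal has {A,D,F}; that leaves C.
At row 3, column 4: row 3 has {A,B,D,E,F}; column 4 has {A,E}; that leaves C.
At row 4, column 3: row 4 has {A}; column 3 has {B,C,D,F}; that leaves E.
At row 4, column 4: row 4 has {A,E}; column 4 has {A,C,E}; the diagonal has {A,C,D,F}; that leaves B.
At row 5, column 1: row 5 has {B,C,E,F}; column 1 has {A,B,F}; that leaves D.
At row 5, column 2: row 5 has {B,C,D,E,F}; column 2 has {C,E}; that leaves A.
At row 6, column 3: row 6 has {B}; column 3 has {B,C,D,E,F}; that leaves A.
At row 6, column 5: row 6 has {A,B}; column 5 has {A,B,D,E,F}; that leaves C.
At row 6, column 6: row 6 has {A,B,C}; column 6 has {A,B,C}; the diagonal has {A,B,C,D,F}; that leaves E.
At row 1, column 4: row 1 has {A,C,E,F}; column 4 has {A,B,C,E}; that leaves D.
At row 2, column 1: row 2 has {A,B,C,D}; column 1 has {A,B,D,F}; that leaves E.
At row 2, column 6: row 2 has {A,B,C,D,E}; column 6 has {A,B,C,E}; that leaves F.
At row 4, column 1: row 4 has {A,B,E}; column 1 has {A,B,D,E,F}; that leaves C.
At row 4, column 6: row 4 has {A,B,C,E}; column 6 has {A,B,C,E,F}; that leaves D.
At row 6, column 4: row 6 has {A,B,C,E}; column 4 has {A,B,C,D,E}; that leaves F.
At row 1, column 2: row 1 has {A,C,D,E,F}; column 2 has {A,C,E}; that leaves B.
At row 4, column 2: row 4 has {A,B,C,D,E}; column 2 has {A,B,C,E}; that leaves F.
At row 6, column 2: row 6 has {A,B,C,E,F}; column 2 has {A,B,C,E,F}; that leaves D.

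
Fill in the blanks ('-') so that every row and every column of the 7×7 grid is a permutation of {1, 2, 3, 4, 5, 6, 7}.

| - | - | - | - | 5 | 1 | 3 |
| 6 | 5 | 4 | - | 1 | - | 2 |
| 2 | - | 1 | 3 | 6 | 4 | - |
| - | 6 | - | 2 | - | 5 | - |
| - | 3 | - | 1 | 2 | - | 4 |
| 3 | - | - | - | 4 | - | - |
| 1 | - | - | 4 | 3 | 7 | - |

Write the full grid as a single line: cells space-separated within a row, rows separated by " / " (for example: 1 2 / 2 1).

(r2,c4) = 7
(r2,c6) = 3
(r3,c2) = 7
(r3,c7) = 5
(r4,c5) = 7
(r4,c7) = 1
(r5,c6) = 6
(r6,c6) = 2
(r7,c2) = 2
(r7,c7) = 6
(r1,c2) = 4
(r1,c4) = 6
(r4,c1) = 4
(r4,c3) = 3
(r6,c2) = 1
(r6,c4) = 5
(r6,c7) = 7
(r7,c3) = 5
(r1,c1) = 7
(r1,c3) = 2
(r5,c1) = 5
(r5,c3) = 7
(r6,c3) = 6

7 4 2 6 5 1 3 / 6 5 4 7 1 3 2 / 2 7 1 3 6 4 5 / 4 6 3 2 7 5 1 / 5 3 7 1 2 6 4 / 3 1 6 5 4 2 7 / 1 2 5 4 3 7 6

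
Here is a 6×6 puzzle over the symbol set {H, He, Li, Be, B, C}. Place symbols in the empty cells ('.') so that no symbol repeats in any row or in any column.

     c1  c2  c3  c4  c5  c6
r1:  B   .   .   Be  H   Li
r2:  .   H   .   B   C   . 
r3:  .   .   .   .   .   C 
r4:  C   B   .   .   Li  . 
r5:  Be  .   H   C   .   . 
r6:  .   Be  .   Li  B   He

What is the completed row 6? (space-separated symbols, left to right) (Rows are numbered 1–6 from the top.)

H Be C Li B He

(r2,c6) = Be
(r4,c6) = H
(r5,c5) = He
(r5,c6) = B
(r6,c1) = H
(r6,c3) = C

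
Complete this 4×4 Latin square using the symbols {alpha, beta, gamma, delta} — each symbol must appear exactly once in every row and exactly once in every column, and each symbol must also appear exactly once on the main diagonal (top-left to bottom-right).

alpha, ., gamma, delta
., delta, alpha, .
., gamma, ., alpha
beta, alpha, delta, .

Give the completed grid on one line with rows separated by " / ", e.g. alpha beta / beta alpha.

(r1,c2) = beta
(r2,c1) = gamma
(r2,c4) = beta
(r3,c1) = delta
(r3,c3) = beta
(r4,c4) = gamma

alpha beta gamma delta / gamma delta alpha beta / delta gamma beta alpha / beta alpha delta gamma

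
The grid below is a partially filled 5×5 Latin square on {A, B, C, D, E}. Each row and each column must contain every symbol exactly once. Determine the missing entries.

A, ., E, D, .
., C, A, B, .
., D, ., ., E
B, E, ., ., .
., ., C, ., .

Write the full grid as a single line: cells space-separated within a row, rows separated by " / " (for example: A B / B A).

A B E D C / E C A B D / C D B A E / B E D C A / D A C E B

(r1,c2) = B
(r1,c5) = C
(r2,c5) = D
(r3,c1) = C
(r3,c3) = B
(r3,c4) = A
(r4,c3) = D
(r4,c4) = C
(r4,c5) = A
(r5,c2) = A
(r5,c4) = E
(r5,c5) = B
(r2,c1) = E
(r5,c1) = D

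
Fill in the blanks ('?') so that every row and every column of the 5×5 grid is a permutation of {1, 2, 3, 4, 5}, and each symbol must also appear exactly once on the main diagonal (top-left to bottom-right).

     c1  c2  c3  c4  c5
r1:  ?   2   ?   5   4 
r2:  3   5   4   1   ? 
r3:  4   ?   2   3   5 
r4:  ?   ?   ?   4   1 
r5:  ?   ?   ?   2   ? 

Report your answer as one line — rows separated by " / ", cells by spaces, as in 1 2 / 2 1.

(r1,c1) = 1
(r1,c3) = 3
(r2,c5) = 2
(r3,c2) = 1
(r4,c2) = 3
(r4,c3) = 5
(r5,c1) = 5
(r5,c2) = 4
(r5,c3) = 1
(r5,c5) = 3
(r4,c1) = 2

1 2 3 5 4 / 3 5 4 1 2 / 4 1 2 3 5 / 2 3 5 4 1 / 5 4 1 2 3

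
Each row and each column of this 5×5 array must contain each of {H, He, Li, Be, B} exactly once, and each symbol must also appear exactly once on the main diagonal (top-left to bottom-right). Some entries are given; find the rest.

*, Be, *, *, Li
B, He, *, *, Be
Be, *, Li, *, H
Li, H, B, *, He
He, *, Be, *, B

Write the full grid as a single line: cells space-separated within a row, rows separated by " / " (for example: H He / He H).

(r1,c1) = H
(r1,c3) = He
(r1,c4) = B
(r2,c3) = H
(r2,c4) = Li
(r3,c2) = B
(r3,c4) = He
(r4,c4) = Be
(r5,c2) = Li
(r5,c4) = H

H Be He B Li / B He H Li Be / Be B Li He H / Li H B Be He / He Li Be H B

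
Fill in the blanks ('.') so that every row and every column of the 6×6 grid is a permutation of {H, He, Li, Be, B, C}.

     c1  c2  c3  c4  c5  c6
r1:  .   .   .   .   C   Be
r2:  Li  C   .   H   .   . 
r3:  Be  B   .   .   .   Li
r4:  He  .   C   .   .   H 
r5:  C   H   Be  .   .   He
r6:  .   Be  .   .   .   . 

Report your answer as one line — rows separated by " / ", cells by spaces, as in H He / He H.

H He B Li C Be / Li C He H Be B / Be B H C He Li / He Li C Be B H / C H Be B Li He / B Be Li He H C

row 2 has {H,Li,C}; column 6 has {H,He,Li,Be} — only B is left for (r2,c6).
row 4 has {H,He,C}; column 2 has {H,Be,B,C} — only Li is left for (r4,c2).
row 6 has {Be}; column 6 has {H,He,Li,Be,B} — only C is left for (r6,c6).
row 1 has {Be,C}; column 2 has {H,Li,Be,B,C} — only He is left for (r1,c2).
row 2 has {H,Li,B,C}; column 3 has {Be,C} — only He is left for (r2,c3).
row 2 has {H,He,Li,B,C}; column 5 has {C} — only Be is left for (r2,c5).
row 3 has {Li,Be,B}; column 3 has {He,Be,C} — only H is left for (r3,c3).
row 3 has {H,Li,Be,B}; column 5 has {Be,C} — only He is left for (r3,c5).
row 4 has {H,He,Li,C}; column 5 has {He,Be,C} — only B is left for (r4,c5).
row 5 has {H,He,Be,C}; column 5 has {He,Be,B,C} — only Li is left for (r5,c5).
row 6 has {Be,C}; column 5 has {He,Li,Be,B,C} — only H is left for (r6,c5).
row 3 has {H,He,Li,Be,B}; column 4 has {H} — only C is left for (r3,c4).
row 4 has {H,He,Li,B,C}; column 4 has {H,C} — only Be is left for (r4,c4).
row 5 has {H,He,Li,Be,C}; column 4 has {H,Be,C} — only B is left for (r5,c4).
row 6 has {H,Be,C}; column 1 has {He,Li,Be,C} — only B is left for (r6,c1).
row 6 has {H,Be,B,C}; column 3 has {H,He,Be,C} — only Li is left for (r6,c3).
row 6 has {H,Li,Be,B,C}; column 4 has {H,Be,B,C} — only He is left for (r6,c4).
row 1 has {He,Be,C}; column 1 has {He,Li,Be,B,C} — only H is left for (r1,c1).
row 1 has {H,He,Be,C}; column 3 has {H,He,Li,Be,C} — only B is left for (r1,c3).
row 1 has {H,He,Be,B,C}; column 4 has {H,He,Be,B,C} — only Li is left for (r1,c4).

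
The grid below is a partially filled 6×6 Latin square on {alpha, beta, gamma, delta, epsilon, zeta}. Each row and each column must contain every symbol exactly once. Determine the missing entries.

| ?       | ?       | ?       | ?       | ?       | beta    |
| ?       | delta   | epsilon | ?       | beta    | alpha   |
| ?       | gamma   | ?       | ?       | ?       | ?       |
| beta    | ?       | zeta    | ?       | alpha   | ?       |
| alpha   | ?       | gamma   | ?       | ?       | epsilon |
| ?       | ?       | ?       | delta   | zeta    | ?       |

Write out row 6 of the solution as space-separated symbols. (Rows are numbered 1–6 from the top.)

epsilon beta alpha delta zeta gamma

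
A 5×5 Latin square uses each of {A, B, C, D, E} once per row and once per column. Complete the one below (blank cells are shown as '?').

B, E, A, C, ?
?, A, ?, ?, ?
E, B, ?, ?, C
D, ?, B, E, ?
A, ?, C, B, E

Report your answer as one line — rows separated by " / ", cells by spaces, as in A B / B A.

At row 1, column 5: row 1 has {A,B,C,E}; column 5 has {C,E}; that leaves D.
At row 2, column 1: row 2 has {A}; column 1 has {A,B,D,E}; that leaves C.
At row 2, column 4: row 2 has {A,C}; column 4 has {B,C,E}; that leaves D.
At row 2, column 5: row 2 has {A,C,D}; column 5 has {C,D,E}; that leaves B.
At row 3, column 3: row 3 has {B,C,E}; column 3 has {A,B,C}; that leaves D.
At row 3, column 4: row 3 has {B,C,D,E}; column 4 has {B,C,D,E}; that leaves A.
At row 4, column 2: row 4 has {B,D,E}; column 2 has {A,B,E}; that leaves C.
At row 4, column 5: row 4 has {B,C,D,E}; column 5 has {B,C,D,E}; that leaves A.
At row 5, column 2: row 5 has {A,B,C,E}; column 2 has {A,B,C,E}; that leaves D.
At row 2, column 3: row 2 has {A,B,C,D}; column 3 has {A,B,C,D}; that leaves E.

B E A C D / C A E D B / E B D A C / D C B E A / A D C B E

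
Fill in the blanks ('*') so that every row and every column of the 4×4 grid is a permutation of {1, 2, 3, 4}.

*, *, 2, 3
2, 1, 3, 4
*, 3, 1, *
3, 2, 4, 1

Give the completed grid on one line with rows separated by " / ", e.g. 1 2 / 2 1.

(r1,c2) = 4
(r3,c1) = 4
(r3,c4) = 2
(r1,c1) = 1

1 4 2 3 / 2 1 3 4 / 4 3 1 2 / 3 2 4 1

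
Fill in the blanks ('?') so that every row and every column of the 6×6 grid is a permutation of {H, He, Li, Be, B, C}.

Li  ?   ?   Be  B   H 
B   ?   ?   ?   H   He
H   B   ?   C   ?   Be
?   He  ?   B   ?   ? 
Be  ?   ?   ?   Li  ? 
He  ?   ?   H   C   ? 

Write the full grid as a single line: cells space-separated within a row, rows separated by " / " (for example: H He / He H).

Li C He Be B H / B Be C Li H He / H B Li C He Be / C He H B Be Li / Be H B He Li C / He Li Be H C B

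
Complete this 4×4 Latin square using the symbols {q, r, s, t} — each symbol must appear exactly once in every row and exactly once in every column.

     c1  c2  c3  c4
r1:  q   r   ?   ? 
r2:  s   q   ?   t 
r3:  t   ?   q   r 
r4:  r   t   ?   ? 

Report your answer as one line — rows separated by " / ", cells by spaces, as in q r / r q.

(r1,c4) = s
(r2,c3) = r
(r3,c2) = s
(r4,c3) = s
(r4,c4) = q
(r1,c3) = t

q r t s / s q r t / t s q r / r t s q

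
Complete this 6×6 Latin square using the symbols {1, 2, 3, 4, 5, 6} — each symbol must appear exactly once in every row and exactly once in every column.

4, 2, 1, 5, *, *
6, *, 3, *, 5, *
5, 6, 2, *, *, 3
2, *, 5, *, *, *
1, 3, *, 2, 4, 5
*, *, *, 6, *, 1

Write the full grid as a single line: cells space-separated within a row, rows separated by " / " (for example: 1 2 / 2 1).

(r1,c6) = 6
(r3,c5) = 1
(r4,c6) = 4
(r5,c3) = 6
(r6,c1) = 3
(r6,c3) = 4
(r6,c5) = 2
(r1,c5) = 3
(r2,c6) = 2
(r3,c4) = 4
(r4,c2) = 1
(r4,c4) = 3
(r4,c5) = 6
(r6,c2) = 5
(r2,c2) = 4
(r2,c4) = 1

4 2 1 5 3 6 / 6 4 3 1 5 2 / 5 6 2 4 1 3 / 2 1 5 3 6 4 / 1 3 6 2 4 5 / 3 5 4 6 2 1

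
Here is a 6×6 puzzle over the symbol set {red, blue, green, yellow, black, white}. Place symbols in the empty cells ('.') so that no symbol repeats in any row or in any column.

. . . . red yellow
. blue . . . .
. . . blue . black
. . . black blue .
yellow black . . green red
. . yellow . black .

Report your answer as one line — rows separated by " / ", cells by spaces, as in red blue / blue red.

blue white black green red yellow / black blue red yellow white green / green red white blue yellow black / red yellow green black blue white / yellow black blue white green red / white green yellow red black blue

At row 5, column 4: row 5 has {red,green,yellow,black}; column 4 has {blue,black}; that leaves white.
At row 1, column 4: row 1 has {red,yellow}; column 4 has {blue,black,white}; that leaves green.
At row 5, column 3: row 5 has {red,green,yellow,black,white}; column 3 has {yellow}; that leaves blue.
At row 6, column 4: row 6 has {yellow,black}; column 4 has {blue,green,black,white}; that leaves red.
At row 1, column 2: row 1 has {red,green,yellow}; column 2 has {blue,black}; that leaves white.
At row 1, column 3: row 1 has {red,green,yellow,white}; column 3 has {blue,yellow}; that leaves black.
At row 2, column 4: row 2 has {blue}; column 4 has {red,blue,green,black,white}; that leaves yellow.
At row 2, column 5: row 2 has {blue,yellow}; column 5 has {red,blue,green,black}; that leaves white.
At row 2, column 6: row 2 has {blue,yellow,white}; column 6 has {red,yellow,black}; that leaves green.
At row 3, column 5: row 3 has {blue,black}; column 5 has {red,blue,green,black,white}; that leaves yellow.
At row 4, column 6: row 4 has {blue,black}; column 6 has {red,green,yellow,black}; that leaves white.
At row 6, column 2: row 6 has {red,yellow,black}; column 2 has {blue,black,white}; that leaves green.
At row 6, column 6: row 6 has {red,green,yellow,black}; column 6 has {red,green,yellow,black,white}; that leaves blue.
At row 1, column 1: row 1 has {red,green,yellow,black,white}; column 1 has {yellow}; that leaves blue.
At row 2, column 3: row 2 has {blue,green,yellow,white}; column 3 has {blue,yellow,black}; that leaves red.
At row 3, column 2: row 3 has {blue,yellow,black}; column 2 has {blue,green,black,white}; that leaves red.
At row 4, column 2: row 4 has {blue,black,white}; column 2 has {red,blue,green,black,white}; that leaves yellow.
At row 4, column 3: row 4 has {blue,yellow,black,white}; column 3 has {red,blue,yellow,black}; that leaves green.
At row 6, column 1: row 6 has {red,blue,green,yellow,black}; column 1 has {blue,yellow}; that leaves white.
At row 2, column 1: row 2 has {red,blue,green,yellow,white}; column 1 has {blue,yellow,white}; that leaves black.
At row 3, column 1: row 3 has {red,blue,yellow,black}; column 1 has {blue,yellow,black,white}; that leaves green.
At row 3, column 3: row 3 has {red,blue,green,yellow,black}; column 3 has {red,blue,green,yellow,black}; that leaves white.
At row 4, column 1: row 4 has {blue,green,yellow,black,white}; column 1 has {blue,green,yellow,black,white}; that leaves red.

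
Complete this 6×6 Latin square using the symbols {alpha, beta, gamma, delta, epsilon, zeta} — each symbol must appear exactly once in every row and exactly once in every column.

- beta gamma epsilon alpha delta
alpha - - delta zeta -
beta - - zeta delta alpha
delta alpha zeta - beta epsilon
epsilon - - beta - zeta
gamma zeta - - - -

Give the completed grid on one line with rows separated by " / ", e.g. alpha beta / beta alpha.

zeta beta gamma epsilon alpha delta / alpha epsilon beta delta zeta gamma / beta gamma epsilon zeta delta alpha / delta alpha zeta gamma beta epsilon / epsilon delta alpha beta gamma zeta / gamma zeta delta alpha epsilon beta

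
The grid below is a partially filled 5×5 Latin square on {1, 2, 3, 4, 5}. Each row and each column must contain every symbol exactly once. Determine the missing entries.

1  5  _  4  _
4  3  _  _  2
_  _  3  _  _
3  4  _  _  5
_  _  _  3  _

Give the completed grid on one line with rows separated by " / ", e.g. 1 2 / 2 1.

(r1,c3): row 1 has {1,4,5}; column 3 has {3}, so it must be 2.
(r1,c5): row 1 has {1,2,4,5}; column 5 has {2,5}, so it must be 3.
(r4,c3): row 4 has {3,4,5}; column 3 has {2,3}, so it must be 1.
(r4,c4): row 4 has {1,3,4,5}; column 4 has {3,4}, so it must be 2.
(r2,c3): row 2 has {2,3,4}; column 3 has {1,2,3}, so it must be 5.
(r2,c4): row 2 has {2,3,4,5}; column 4 has {2,3,4}, so it must be 1.
(r3,c4): row 3 has {3}; column 4 has {1,2,3,4}, so it must be 5.
(r5,c3): row 5 has {3}; column 3 has {1,2,3,5}, so it must be 4.
(r5,c5): row 5 has {3,4}; column 5 has {2,3,5}, so it must be 1.
(r3,c1): row 3 has {3,5}; column 1 has {1,3,4}, so it must be 2.
(r3,c2): row 3 has {2,3,5}; column 2 has {3,4,5}, so it must be 1.
(r3,c5): row 3 has {1,2,3,5}; column 5 has {1,2,3,5}, so it must be 4.
(r5,c1): row 5 has {1,3,4}; column 1 has {1,2,3,4}, so it must be 5.
(r5,c2): row 5 has {1,3,4,5}; column 2 has {1,3,4,5}, so it must be 2.

1 5 2 4 3 / 4 3 5 1 2 / 2 1 3 5 4 / 3 4 1 2 5 / 5 2 4 3 1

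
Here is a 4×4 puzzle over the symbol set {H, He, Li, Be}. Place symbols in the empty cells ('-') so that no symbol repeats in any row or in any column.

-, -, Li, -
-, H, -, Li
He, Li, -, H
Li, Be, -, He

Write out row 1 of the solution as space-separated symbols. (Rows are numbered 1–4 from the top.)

(r1,c2) = He
(r1,c4) = Be
(r2,c1) = Be
(r2,c3) = He
(r3,c3) = Be
(r4,c3) = H
(r1,c1) = H

H He Li Be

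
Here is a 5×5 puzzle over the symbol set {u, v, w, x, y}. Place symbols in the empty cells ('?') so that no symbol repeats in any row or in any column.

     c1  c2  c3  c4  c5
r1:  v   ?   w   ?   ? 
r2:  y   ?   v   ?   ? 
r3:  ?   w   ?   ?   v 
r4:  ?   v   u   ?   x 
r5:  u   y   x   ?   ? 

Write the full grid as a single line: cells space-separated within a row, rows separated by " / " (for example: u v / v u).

v u w x y / y x v w u / x w y u v / w v u y x / u y x v w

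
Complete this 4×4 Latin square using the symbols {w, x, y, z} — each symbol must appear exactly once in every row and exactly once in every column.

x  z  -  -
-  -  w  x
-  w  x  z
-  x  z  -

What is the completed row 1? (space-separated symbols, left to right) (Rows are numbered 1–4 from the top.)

x z y w

(r1,c3) = y
(r1,c4) = w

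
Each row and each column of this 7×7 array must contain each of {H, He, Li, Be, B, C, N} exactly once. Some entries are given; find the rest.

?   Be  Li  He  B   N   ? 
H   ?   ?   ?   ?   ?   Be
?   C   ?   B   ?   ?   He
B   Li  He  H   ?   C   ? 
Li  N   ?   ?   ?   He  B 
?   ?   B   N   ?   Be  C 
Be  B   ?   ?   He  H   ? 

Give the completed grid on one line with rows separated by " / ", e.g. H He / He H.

C Be Li He B N H / H He C Li N B Be / N C Be B H Li He / B Li He H Be C N / Li N H Be C He B / He H B N Li Be C / Be B N C He H Li

(r1,c1) = C
(r1,c7) = H
(r2,c2) = He
(r3,c1) = N
(r3,c6) = Li
(r4,c7) = N
(r6,c1) = He
(r6,c2) = H
(r6,c5) = Li
(r7,c7) = Li
(r2,c6) = B
(r4,c5) = Be
(r7,c4) = C
(r2,c4) = Li
(r3,c5) = H
(r5,c4) = Be
(r5,c5) = C
(r7,c3) = N
(r2,c3) = C
(r2,c5) = N
(r3,c3) = Be
(r5,c3) = H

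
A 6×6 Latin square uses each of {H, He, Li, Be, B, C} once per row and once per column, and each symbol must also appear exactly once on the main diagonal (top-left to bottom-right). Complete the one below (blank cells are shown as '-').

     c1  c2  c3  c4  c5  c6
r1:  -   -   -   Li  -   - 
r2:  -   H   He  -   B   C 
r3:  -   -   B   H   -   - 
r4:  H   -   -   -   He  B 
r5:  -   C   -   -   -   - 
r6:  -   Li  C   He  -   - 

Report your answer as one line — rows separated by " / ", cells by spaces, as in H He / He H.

He B Be Li C H / Li H He Be B C / C He B H Be Li / H Be Li C He B / Be C H B Li He / B Li C He H Be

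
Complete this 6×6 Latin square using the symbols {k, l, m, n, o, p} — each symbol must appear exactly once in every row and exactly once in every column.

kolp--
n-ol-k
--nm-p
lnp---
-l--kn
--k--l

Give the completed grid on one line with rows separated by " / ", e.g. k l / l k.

k o l p n m / n m o l p k / o k n m l p / l n p k m o / p l m o k n / m p k n o l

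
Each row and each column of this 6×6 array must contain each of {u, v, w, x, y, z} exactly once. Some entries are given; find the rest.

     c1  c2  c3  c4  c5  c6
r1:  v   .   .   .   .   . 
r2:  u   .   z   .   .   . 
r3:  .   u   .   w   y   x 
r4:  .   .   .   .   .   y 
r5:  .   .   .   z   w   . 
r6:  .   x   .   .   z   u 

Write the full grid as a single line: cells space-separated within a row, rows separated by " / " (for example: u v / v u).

v w y x u z / u v z y x w / z u v w y x / w z x u v y / x y u z w v / y x w v z u

(r3,c1) = z
(r3,c3) = v
(r5,c6) = v
(r2,c6) = w
(r5,c2) = y
(r1,c6) = z
(r2,c2) = v
(r2,c5) = x
(r5,c1) = x
(r5,c3) = u
(r1,c2) = w
(r1,c5) = u
(r2,c4) = y
(r4,c1) = w
(r4,c2) = z
(r4,c3) = x
(r4,c5) = v
(r6,c1) = y
(r6,c3) = w
(r6,c4) = v
(r1,c3) = y
(r1,c4) = x
(r4,c4) = u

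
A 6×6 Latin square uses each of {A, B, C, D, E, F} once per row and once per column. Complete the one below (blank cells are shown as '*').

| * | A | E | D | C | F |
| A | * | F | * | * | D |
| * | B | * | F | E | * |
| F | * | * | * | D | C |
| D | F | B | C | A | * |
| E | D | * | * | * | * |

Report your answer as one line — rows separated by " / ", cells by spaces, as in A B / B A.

Cell (r1,c1): row 1 has {A,C,D,E,F}; column 1 has {A,D,E,F} → B.
Cell (r2,c5): row 2 has {A,D,F}; column 5 has {A,C,D,E} → B.
Cell (r3,c1): row 3 has {B,E,F}; column 1 has {A,B,D,E,F} → C.
Cell (r3,c6): row 3 has {B,C,E,F}; column 6 has {C,D,F} → A.
Cell (r4,c2): row 4 has {C,D,F}; column 2 has {A,B,D,F} → E.
Cell (r4,c3): row 4 has {C,D,E,F}; column 3 has {B,E,F} → A.
Cell (r4,c4): row 4 has {A,C,D,E,F}; column 4 has {C,D,F} → B.
Cell (r5,c6): row 5 has {A,B,C,D,F}; column 6 has {A,C,D,F} → E.
Cell (r6,c3): row 6 has {D,E}; column 3 has {A,B,E,F} → C.
Cell (r6,c4): row 6 has {C,D,E}; column 4 has {B,C,D,F} → A.
Cell (r6,c5): row 6 has {A,C,D,E}; column 5 has {A,B,C,D,E} → F.
Cell (r6,c6): row 6 has {A,C,D,E,F}; column 6 has {A,C,D,E,F} → B.
Cell (r2,c2): row 2 has {A,B,D,F}; column 2 has {A,B,D,E,F} → C.
Cell (r2,c4): row 2 has {A,B,C,D,F}; column 4 has {A,B,C,D,F} → E.
Cell (r3,c3): row 3 has {A,B,C,E,F}; column 3 has {A,B,C,E,F} → D.

B A E D C F / A C F E B D / C B D F E A / F E A B D C / D F B C A E / E D C A F B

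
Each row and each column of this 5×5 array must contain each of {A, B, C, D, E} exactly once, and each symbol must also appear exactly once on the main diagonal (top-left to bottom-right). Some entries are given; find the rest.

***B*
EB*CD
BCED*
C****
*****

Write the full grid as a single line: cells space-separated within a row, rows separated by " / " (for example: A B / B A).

(r2,c3): row 2 has {B,C,D,E}; column 3 has {E}, so it must be A.
(r3,c5): row 3 has {B,C,D,E}; column 5 has {D}, so it must be A.
(r4,c4): row 4 has {C}; column 4 has {B,C,D}; the diagonal has {B,E}, so it must be A.
(r5,c4): row 5 is empty so far; column 4 has {A,B,C,D}, so it must be E.
(r5,c5): row 5 has {E}; column 5 has {A,D}; the diagonal has {A,B,E}, so it must be C.
(r1,c1): row 1 has {B}; column 1 has {B,C,E}; the diagonal has {A,B,C,E}, so it must be D.
(r1,c3): row 1 has {B,D}; column 3 has {A,E}, so it must be C.
(r1,c5): row 1 has {B,C,D}; column 5 has {A,C,D}, so it must be E.
(r4,c5): row 4 has {A,C}; column 5 has {A,C,D,E}, so it must be B.
(r5,c1): row 5 has {C,E}; column 1 has {B,C,D,E}, so it must be A.
(r5,c2): row 5 has {A,C,E}; column 2 has {B,C}, so it must be D.
(r5,c3): row 5 has {A,C,D,E}; column 3 has {A,C,E}, so it must be B.
(r1,c2): row 1 has {B,C,D,E}; column 2 has {B,C,D}, so it must be A.
(r4,c2): row 4 has {A,B,C}; column 2 has {A,B,C,D}, so it must be E.
(r4,c3): row 4 has {A,B,C,E}; column 3 has {A,B,C,E}, so it must be D.

D A C B E / E B A C D / B C E D A / C E D A B / A D B E C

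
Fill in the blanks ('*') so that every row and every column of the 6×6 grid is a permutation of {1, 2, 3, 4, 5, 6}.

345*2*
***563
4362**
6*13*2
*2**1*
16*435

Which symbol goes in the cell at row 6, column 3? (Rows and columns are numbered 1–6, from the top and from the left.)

(r2,c1) = 2
(r2,c2) = 1
(r2,c3) = 4
(r3,c5) = 5
(r3,c6) = 1
(r4,c2) = 5
(r4,c5) = 4
(r5,c1) = 5
(r5,c3) = 3
(r5,c4) = 6
(r5,c6) = 4
(r6,c3) = 2

2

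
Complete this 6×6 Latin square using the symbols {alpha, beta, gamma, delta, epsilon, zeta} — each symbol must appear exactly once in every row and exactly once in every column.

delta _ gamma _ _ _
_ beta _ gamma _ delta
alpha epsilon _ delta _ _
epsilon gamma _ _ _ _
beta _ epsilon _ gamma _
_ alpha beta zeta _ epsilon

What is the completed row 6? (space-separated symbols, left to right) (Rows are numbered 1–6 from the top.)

gamma alpha beta zeta delta epsilon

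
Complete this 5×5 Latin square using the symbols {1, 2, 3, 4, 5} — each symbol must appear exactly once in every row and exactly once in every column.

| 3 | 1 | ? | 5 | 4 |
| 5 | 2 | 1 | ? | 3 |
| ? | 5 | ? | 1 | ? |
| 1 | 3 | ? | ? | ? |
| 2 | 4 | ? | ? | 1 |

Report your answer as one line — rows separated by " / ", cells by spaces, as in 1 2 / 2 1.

3 1 2 5 4 / 5 2 1 4 3 / 4 5 3 1 2 / 1 3 4 2 5 / 2 4 5 3 1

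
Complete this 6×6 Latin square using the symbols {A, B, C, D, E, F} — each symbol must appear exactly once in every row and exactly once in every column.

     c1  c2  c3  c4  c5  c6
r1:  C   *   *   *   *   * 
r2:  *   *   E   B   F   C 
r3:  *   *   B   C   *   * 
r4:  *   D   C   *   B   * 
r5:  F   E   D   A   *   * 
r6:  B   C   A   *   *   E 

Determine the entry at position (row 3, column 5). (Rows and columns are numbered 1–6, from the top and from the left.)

A

At row 1, column 3: row 1 has {C}; column 3 has {A,B,C,D,E}; that leaves F.
At row 2, column 2: row 2 has {B,C,E,F}; column 2 has {C,D,E}; that leaves A.
At row 3, column 2: row 3 has {B,C}; column 2 has {A,C,D,E}; that leaves F.
At row 5, column 5: row 5 has {A,D,E,F}; column 5 has {B,F}; that leaves C.
At row 5, column 6: row 5 has {A,C,D,E,F}; column 6 has {C,E}; that leaves B.
At row 6, column 5: row 6 has {A,B,C,E}; column 5 has {B,C,F}; that leaves D.
At row 1, column 2: row 1 has {C,F}; column 2 has {A,C,D,E,F}; that leaves B.
At row 2, column 1: row 2 has {A,B,C,E,F}; column 1 has {B,C,F}; that leaves D.
At row 6, column 4: row 6 has {A,B,C,D,E}; column 4 has {A,B,C}; that leaves F.
At row 4, column 4: row 4 has {B,C,D}; column 4 has {A,B,C,F}; that leaves E.
At row 1, column 4: row 1 has {B,C,F}; column 4 has {A,B,C,E,F}; that leaves D.
At row 1, column 6: row 1 has {B,C,D,F}; column 6 has {B,C,E}; that leaves A.
At row 3, column 6: row 3 has {B,C,F}; column 6 has {A,B,C,E}; that leaves D.
At row 4, column 1: row 4 has {B,C,D,E}; column 1 has {B,C,D,F}; that leaves A.
At row 4, column 6: row 4 has {A,B,C,D,E}; column 6 has {A,B,C,D,E}; that leaves F.
At row 1, column 5: row 1 has {A,B,C,D,F}; column 5 has {B,C,D,F}; that leaves E.
At row 3, column 1: row 3 has {B,C,D,F}; column 1 has {A,B,C,D,F}; that leaves E.
At row 3, column 5: row 3 has {B,C,D,E,F}; column 5 has {B,C,D,E,F}; that leaves A.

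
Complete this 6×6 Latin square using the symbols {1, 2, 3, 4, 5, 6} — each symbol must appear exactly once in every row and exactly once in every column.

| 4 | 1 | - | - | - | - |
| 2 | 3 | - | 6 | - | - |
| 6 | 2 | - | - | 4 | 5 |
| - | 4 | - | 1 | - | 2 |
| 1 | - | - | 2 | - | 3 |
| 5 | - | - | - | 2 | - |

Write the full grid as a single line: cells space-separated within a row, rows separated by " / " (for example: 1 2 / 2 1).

(r1,c6): row 1 has {1,4}; column 6 has {2,3,5}, so it must be 6.
(r3,c4): row 3 has {2,4,5,6}; column 4 has {1,2,6}, so it must be 3.
(r4,c1): row 4 has {1,2,4}; column 1 has {1,2,4,5,6}, so it must be 3.
(r6,c2): row 6 has {2,5}; column 2 has {1,2,3,4}, so it must be 6.
(r6,c4): row 6 has {2,5,6}; column 4 has {1,2,3,6}, so it must be 4.
(r6,c6): row 6 has {2,4,5,6}; column 6 has {2,3,5,6}, so it must be 1.
(r1,c4): row 1 has {1,4,6}; column 4 has {1,2,3,4,6}, so it must be 5.
(r1,c5): row 1 has {1,4,5,6}; column 5 has {2,4}, so it must be 3.
(r2,c6): row 2 has {2,3,6}; column 6 has {1,2,3,5,6}, so it must be 4.
(r3,c3): row 3 has {2,3,4,5,6}; column 3 is empty so far, so it must be 1.
(r5,c2): row 5 has {1,2,3}; column 2 has {1,2,3,4,6}, so it must be 5.
(r5,c5): row 5 has {1,2,3,5}; column 5 has {2,3,4}, so it must be 6.
(r6,c3): row 6 has {1,2,4,5,6}; column 3 has {1}, so it must be 3.
(r1,c3): row 1 has {1,3,4,5,6}; column 3 has {1,3}, so it must be 2.
(r2,c3): row 2 has {2,3,4,6}; column 3 has {1,2,3}, so it must be 5.
(r2,c5): row 2 has {2,3,4,5,6}; column 5 has {2,3,4,6}, so it must be 1.
(r4,c3): row 4 has {1,2,3,4}; column 3 has {1,2,3,5}, so it must be 6.
(r4,c5): row 4 has {1,2,3,4,6}; column 5 has {1,2,3,4,6}, so it must be 5.
(r5,c3): row 5 has {1,2,3,5,6}; column 3 has {1,2,3,5,6}, so it must be 4.

4 1 2 5 3 6 / 2 3 5 6 1 4 / 6 2 1 3 4 5 / 3 4 6 1 5 2 / 1 5 4 2 6 3 / 5 6 3 4 2 1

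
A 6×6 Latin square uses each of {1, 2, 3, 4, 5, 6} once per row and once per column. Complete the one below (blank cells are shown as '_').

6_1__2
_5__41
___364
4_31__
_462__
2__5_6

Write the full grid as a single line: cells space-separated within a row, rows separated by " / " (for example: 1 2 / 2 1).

(r1,c2): row 1 has {1,2,6}; column 2 has {4,5}, so it must be 3.
(r1,c4): row 1 has {1,2,3,6}; column 4 has {1,2,3,5}, so it must be 4.
(r1,c5): row 1 has {1,2,3,4,6}; column 5 has {4,6}, so it must be 5.
(r2,c1): row 2 has {1,4,5}; column 1 has {2,4,6}, so it must be 3.
(r2,c3): row 2 has {1,3,4,5}; column 3 has {1,3,6}, so it must be 2.
(r2,c4): row 2 has {1,2,3,4,5}; column 4 has {1,2,3,4,5}, so it must be 6.
(r3,c3): row 3 has {3,4,6}; column 3 has {1,2,3,6}, so it must be 5.
(r4,c5): row 4 has {1,3,4}; column 5 has {4,5,6}, so it must be 2.
(r4,c6): row 4 has {1,2,3,4}; column 6 has {1,2,4,6}, so it must be 5.
(r5,c6): row 5 has {2,4,6}; column 6 has {1,2,4,5,6}, so it must be 3.
(r6,c2): row 6 has {2,5,6}; column 2 has {3,4,5}, so it must be 1.
(r6,c3): row 6 has {1,2,5,6}; column 3 has {1,2,3,5,6}, so it must be 4.
(r6,c5): row 6 has {1,2,4,5,6}; column 5 has {2,4,5,6}, so it must be 3.
(r3,c1): row 3 has {3,4,5,6}; column 1 has {2,3,4,6}, so it must be 1.
(r3,c2): row 3 has {1,3,4,5,6}; column 2 has {1,3,4,5}, so it must be 2.
(r4,c2): row 4 has {1,2,3,4,5}; column 2 has {1,2,3,4,5}, so it must be 6.
(r5,c1): row 5 has {2,3,4,6}; column 1 has {1,2,3,4,6}, so it must be 5.
(r5,c5): row 5 has {2,3,4,5,6}; column 5 has {2,3,4,5,6}, so it must be 1.

6 3 1 4 5 2 / 3 5 2 6 4 1 / 1 2 5 3 6 4 / 4 6 3 1 2 5 / 5 4 6 2 1 3 / 2 1 4 5 3 6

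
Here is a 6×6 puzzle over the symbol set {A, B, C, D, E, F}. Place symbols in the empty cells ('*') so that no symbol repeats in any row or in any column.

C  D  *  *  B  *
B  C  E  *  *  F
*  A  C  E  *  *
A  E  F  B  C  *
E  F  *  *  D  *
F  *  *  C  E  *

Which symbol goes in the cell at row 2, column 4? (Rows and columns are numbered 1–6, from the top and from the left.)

D

(r1,c3) = A
(r1,c4) = F
(r1,c6) = E
(r2,c5) = A
(r3,c1) = D
(r3,c5) = F
(r3,c6) = B
(r4,c6) = D
(r5,c3) = B
(r5,c4) = A
(r5,c6) = C
(r6,c2) = B
(r6,c3) = D
(r6,c6) = A
(r2,c4) = D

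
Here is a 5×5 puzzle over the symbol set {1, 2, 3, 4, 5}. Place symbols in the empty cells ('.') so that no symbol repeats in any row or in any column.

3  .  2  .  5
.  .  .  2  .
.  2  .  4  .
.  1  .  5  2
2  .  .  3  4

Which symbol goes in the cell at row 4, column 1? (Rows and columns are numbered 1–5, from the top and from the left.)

4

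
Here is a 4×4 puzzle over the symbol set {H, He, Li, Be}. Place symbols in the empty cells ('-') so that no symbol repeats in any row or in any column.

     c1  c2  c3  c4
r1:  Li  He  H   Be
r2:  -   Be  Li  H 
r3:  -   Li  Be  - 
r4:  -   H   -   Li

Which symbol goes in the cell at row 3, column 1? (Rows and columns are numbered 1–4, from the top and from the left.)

H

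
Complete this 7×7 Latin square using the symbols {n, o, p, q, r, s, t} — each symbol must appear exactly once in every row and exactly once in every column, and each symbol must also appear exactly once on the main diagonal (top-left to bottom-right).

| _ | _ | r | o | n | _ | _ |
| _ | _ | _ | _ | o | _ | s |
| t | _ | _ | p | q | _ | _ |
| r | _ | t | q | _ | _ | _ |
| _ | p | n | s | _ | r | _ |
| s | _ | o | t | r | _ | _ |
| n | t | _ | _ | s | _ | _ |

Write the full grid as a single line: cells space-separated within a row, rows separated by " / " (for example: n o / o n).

p s r o n q t / q r p n o t s / t n s p q o r / r o t q p s n / o p n s t r q / s q o t r n p / n t q r s p o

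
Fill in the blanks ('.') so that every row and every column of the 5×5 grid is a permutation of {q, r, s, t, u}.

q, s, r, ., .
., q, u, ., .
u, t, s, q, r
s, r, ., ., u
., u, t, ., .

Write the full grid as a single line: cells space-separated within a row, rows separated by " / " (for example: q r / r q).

row 1 has {q,r,s}; column 5 has {r,u} — only t is left for (r1,c5).
row 2 has {q,u}; column 5 has {r,t,u} — only s is left for (r2,c5).
row 4 has {r,s,u}; column 3 has {r,s,t,u} — only q is left for (r4,c3).
row 4 has {q,r,s,u}; column 4 has {q} — only t is left for (r4,c4).
row 5 has {t,u}; column 1 has {q,s,u} — only r is left for (r5,c1).
row 5 has {r,t,u}; column 4 has {q,t} — only s is left for (r5,c4).
row 5 has {r,s,t,u}; column 5 has {r,s,t,u} — only q is left for (r5,c5).
row 1 has {q,r,s,t}; column 4 has {q,s,t} — only u is left for (r1,c4).
row 2 has {q,s,u}; column 1 has {q,r,s,u} — only t is left for (r2,c1).
row 2 has {q,s,t,u}; column 4 has {q,s,t,u} — only r is left for (r2,c4).

q s r u t / t q u r s / u t s q r / s r q t u / r u t s q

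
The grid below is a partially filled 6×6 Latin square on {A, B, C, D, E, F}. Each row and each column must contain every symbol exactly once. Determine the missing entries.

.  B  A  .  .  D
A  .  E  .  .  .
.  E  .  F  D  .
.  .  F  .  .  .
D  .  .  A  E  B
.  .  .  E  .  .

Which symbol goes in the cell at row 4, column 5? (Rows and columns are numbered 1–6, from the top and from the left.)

A

At row 1, column 4: row 1 has {A,B,D}; column 4 has {A,E,F}; that leaves C.
At row 1, column 5: row 1 has {A,B,C,D}; column 5 has {D,E}; that leaves F.
At row 5, column 3: row 5 has {A,B,D,E}; column 3 has {A,E,F}; that leaves C.
At row 1, column 1: row 1 has {A,B,C,D,F}; column 1 has {A,D}; that leaves E.
At row 3, column 3: row 3 has {D,E,F}; column 3 has {A,C,E,F}; that leaves B.
At row 5, column 2: row 5 has {A,B,C,D,E}; column 2 has {B,E}; that leaves F.
At row 6, column 3: row 6 has {E}; column 3 has {A,B,C,E,F}; that leaves D.
At row 3, column 1: row 3 has {B,D,E,F}; column 1 has {A,D,E}; that leaves C.
At row 3, column 6: row 3 has {B,C,D,E,F}; column 6 has {B,D}; that leaves A.
At row 4, column 1: row 4 has {F}; column 1 has {A,C,D,E}; that leaves B.
At row 4, column 4: row 4 has {B,F}; column 4 has {A,C,E,F}; that leaves D.
At row 6, column 1: row 6 has {D,E}; column 1 has {A,B,C,D,E}; that leaves F.
At row 6, column 6: row 6 has {D,E,F}; column 6 has {A,B,D}; that leaves C.
At row 2, column 4: row 2 has {A,E}; column 4 has {A,C,D,E,F}; that leaves B.
At row 2, column 5: row 2 has {A,B,E}; column 5 has {D,E,F}; that leaves C.
At row 2, column 6: row 2 has {A,B,C,E}; column 6 has {A,B,C,D}; that leaves F.
At row 4, column 5: row 4 has {B,D,F}; column 5 has {C,D,E,F}; that leaves A.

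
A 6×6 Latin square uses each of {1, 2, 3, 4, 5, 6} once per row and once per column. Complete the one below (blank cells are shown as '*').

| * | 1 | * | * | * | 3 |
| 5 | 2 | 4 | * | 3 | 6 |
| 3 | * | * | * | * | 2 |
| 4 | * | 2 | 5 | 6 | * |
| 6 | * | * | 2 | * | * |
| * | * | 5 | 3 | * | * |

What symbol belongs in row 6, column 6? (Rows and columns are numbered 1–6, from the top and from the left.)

4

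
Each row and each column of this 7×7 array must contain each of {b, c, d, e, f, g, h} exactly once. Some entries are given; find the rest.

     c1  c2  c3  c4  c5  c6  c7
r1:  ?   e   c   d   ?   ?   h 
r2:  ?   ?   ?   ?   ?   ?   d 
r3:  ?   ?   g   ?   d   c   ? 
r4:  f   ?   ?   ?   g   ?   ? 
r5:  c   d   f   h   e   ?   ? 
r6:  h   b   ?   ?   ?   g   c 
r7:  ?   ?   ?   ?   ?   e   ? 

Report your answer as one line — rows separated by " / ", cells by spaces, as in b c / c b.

g e c d b f h / b f e g c h d / e h g f d c b / f c h b g d e / c d f h e b g / h b d e f g c / d g b c h e f

(r5,c6) = b
(r5,c7) = g
(r6,c5) = f
(r1,c5) = b
(r1,c6) = f
(r2,c6) = h
(r4,c6) = d
(r6,c4) = e
(r1,c1) = g
(r2,c5) = c
(r6,c3) = d
(r7,c5) = h
(r7,c3) = b
(r7,c7) = f
(r2,c3) = e
(r4,c3) = h
(r7,c1) = d
(r2,c1) = b
(r3,c1) = e
(r3,c7) = b
(r4,c2) = c
(r4,c4) = b
(r4,c7) = e
(r7,c2) = g
(r7,c4) = c
(r2,c2) = f
(r2,c4) = g
(r3,c2) = h
(r3,c4) = f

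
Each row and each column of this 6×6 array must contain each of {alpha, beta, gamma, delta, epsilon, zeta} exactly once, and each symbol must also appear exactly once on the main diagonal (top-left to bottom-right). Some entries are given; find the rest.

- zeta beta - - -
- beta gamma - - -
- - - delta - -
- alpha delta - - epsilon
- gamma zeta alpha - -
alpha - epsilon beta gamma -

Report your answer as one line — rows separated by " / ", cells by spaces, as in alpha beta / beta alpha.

delta zeta beta epsilon alpha gamma / epsilon beta gamma zeta delta alpha / gamma epsilon alpha delta zeta beta / zeta alpha delta gamma beta epsilon / beta gamma zeta alpha epsilon delta / alpha delta epsilon beta gamma zeta

(r3,c2) = epsilon
(r3,c3) = alpha
(r6,c2) = delta
(r6,c6) = zeta
(r4,c4) = gamma
(r1,c4) = epsilon
(r2,c4) = zeta
(r1,c1) = delta
(r1,c5) = alpha
(r1,c6) = gamma
(r2,c1) = epsilon
(r2,c5) = delta
(r2,c6) = alpha
(r3,c6) = beta
(r5,c1) = beta
(r5,c5) = epsilon
(r5,c6) = delta
(r3,c5) = zeta
(r4,c1) = zeta
(r4,c5) = beta
(r3,c1) = gamma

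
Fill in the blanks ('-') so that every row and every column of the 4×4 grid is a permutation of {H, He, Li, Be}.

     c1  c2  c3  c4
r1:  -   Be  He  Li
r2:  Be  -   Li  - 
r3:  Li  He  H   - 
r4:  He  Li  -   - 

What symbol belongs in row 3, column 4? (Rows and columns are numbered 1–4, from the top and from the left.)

Be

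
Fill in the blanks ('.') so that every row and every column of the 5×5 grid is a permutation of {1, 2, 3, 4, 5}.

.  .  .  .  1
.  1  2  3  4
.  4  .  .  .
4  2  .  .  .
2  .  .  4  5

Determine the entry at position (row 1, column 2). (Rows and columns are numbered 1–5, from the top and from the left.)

(r2,c1) = 5
(r4,c5) = 3
(r5,c2) = 3
(r5,c3) = 1
(r1,c1) = 3
(r1,c2) = 5

5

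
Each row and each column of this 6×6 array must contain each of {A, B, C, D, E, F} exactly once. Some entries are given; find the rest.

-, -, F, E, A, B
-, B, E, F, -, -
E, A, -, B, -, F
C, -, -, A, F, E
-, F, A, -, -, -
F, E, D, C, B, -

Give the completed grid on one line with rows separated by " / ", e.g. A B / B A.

D C F E A B / A B E F C D / E A C B D F / C D B A F E / B F A D E C / F E D C B A

At row 1, column 1: row 1 has {A,B,E,F}; column 1 has {C,E,F}; that leaves D.
At row 1, column 2: row 1 has {A,B,D,E,F}; column 2 has {A,B,E,F}; that leaves C.
At row 2, column 1: row 2 has {B,E,F}; column 1 has {C,D,E,F}; that leaves A.
At row 3, column 3: row 3 has {A,B,E,F}; column 3 has {A,D,E,F}; that leaves C.
At row 3, column 5: row 3 has {A,B,C,E,F}; column 5 has {A,B,F}; that leaves D.
At row 4, column 2: row 4 has {A,C,E,F}; column 2 has {A,B,C,E,F}; that leaves D.
At row 4, column 3: row 4 has {A,C,D,E,F}; column 3 has {A,C,D,E,F}; that leaves B.
At row 5, column 1: row 5 has {A,F}; column 1 has {A,C,D,E,F}; that leaves B.
At row 5, column 4: row 5 has {A,B,F}; column 4 has {A,B,C,E,F}; that leaves D.
At row 5, column 6: row 5 has {A,B,D,F}; column 6 has {B,E,F}; that leaves C.
At row 6, column 6: row 6 has {B,C,D,E,F}; column 6 has {B,C,E,F}; that leaves A.
At row 2, column 5: row 2 has {A,B,E,F}; column 5 has {A,B,D,F}; that leaves C.
At row 2, column 6: row 2 has {A,B,C,E,F}; column 6 has {A,B,C,E,F}; that leaves D.
At row 5, column 5: row 5 has {A,B,C,D,F}; column 5 has {A,B,C,D,F}; that leaves E.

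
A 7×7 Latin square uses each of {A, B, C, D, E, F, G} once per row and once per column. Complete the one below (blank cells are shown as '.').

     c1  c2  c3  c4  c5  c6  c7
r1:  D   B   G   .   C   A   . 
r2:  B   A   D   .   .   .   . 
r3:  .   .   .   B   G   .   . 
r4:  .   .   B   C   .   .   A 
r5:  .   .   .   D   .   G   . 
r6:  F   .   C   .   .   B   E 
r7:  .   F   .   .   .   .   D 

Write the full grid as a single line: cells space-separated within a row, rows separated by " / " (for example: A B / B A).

D B G E C A F / B A D F E C G / A D E B G F C / G E B C F D A / E C F D A G B / F G C A D B E / C F A G B E D

row 1 has {A,B,C,D,G}; column 7 has {A,D,E} — only F is left for (r1,c7).
row 3 has {B,G}; column 7 has {A,D,E,F} — only C is left for (r3,c7).
row 5 has {D,G}; column 7 has {A,C,D,E,F} — only B is left for (r5,c7).
row 1 has {A,B,C,D,F,G}; column 4 has {B,C,D} — only E is left for (r1,c4).
row 2 has {A,B,D}; column 7 has {A,B,C,D,E,F} — only G is left for (r2,c7).
row 2 has {A,B,D,G}; column 4 has {B,C,D,E} — only F is left for (r2,c4).
row 2 has {A,B,D,F,G}; column 5 has {C,G} — only E is left for (r2,c5).
row 2 has {A,B,D,E,F,G}; column 6 has {A,B,G} — only C is left for (r2,c6).
row 7 has {D,F}; column 6 has {A,B,C,G} — only E is left for (r7,c6).
row 7 has {D,E,F}; column 3 has {B,C,D,G} — only A is left for (r7,c3).
row 7 has {A,D,E,F}; column 4 has {B,C,D,E,F} — only G is left for (r7,c4).
row 7 has {A,D,E,F,G}; column 5 has {C,E,G} — only B is left for (r7,c5).
row 6 has {B,C,E,F}; column 4 has {B,C,D,E,F,G} — only A is left for (r6,c4).
row 6 has {A,B,C,E,F}; column 5 has {B,C,E,G} — only D is left for (r6,c5).
row 7 has {A,B,D,E,F,G}; column 1 has {B,D,F} — only C is left for (r7,c1).
row 4 has {A,B,C}; column 5 has {B,C,D,E,G} — only F is left for (r4,c5).
row 4 has {A,B,C,F}; column 6 has {A,B,C,E,G} — only D is left for (r4,c6).
row 5 has {B,D,G}; column 5 has {B,C,D,E,F,G} — only A is left for (r5,c5).
row 6 has {A,B,C,D,E,F}; column 2 has {A,B,F} — only G is left for (r6,c2).
row 3 has {B,C,G}; column 6 has {A,B,C,D,E,G} — only F is left for (r3,c6).
row 4 has {A,B,C,D,F}; column 2 has {A,B,F,G} — only E is left for (r4,c2).
row 5 has {A,B,D,G}; column 1 has {B,C,D,F} — only E is left for (r5,c1).
row 5 has {A,B,D,E,G}; column 2 has {A,B,E,F,G} — only C is left for (r5,c2).
row 5 has {A,B,C,D,E,G}; column 3 has {A,B,C,D,G} — only F is left for (r5,c3).
row 3 has {B,C,F,G}; column 1 has {B,C,D,E,F} — only A is left for (r3,c1).
row 3 has {A,B,C,F,G}; column 2 has {A,B,C,E,F,G} — only D is left for (r3,c2).
row 3 has {A,B,C,D,F,G}; column 3 has {A,B,C,D,F,G} — only E is left for (r3,c3).
row 4 has {A,B,C,D,E,F}; column 1 has {A,B,C,D,E,F} — only G is left for (r4,c1).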